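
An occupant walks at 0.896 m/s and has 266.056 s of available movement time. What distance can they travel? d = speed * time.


d = 0.896 * 266.056 = 238.39 m

238.39 m


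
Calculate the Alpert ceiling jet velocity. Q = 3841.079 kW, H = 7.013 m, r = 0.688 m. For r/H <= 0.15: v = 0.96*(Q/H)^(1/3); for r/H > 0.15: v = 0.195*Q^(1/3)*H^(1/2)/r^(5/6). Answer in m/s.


r/H = 0.688 / 7.013 = 0.098104
r/H <= 0.15, so v = 0.96*(Q/H)^(1/3)
Q/H = 547.71
(Q/H)^(1/3) = 8.1818
v = 0.96 * 8.1818 = 7.8545 m/s

7.8545 m/s


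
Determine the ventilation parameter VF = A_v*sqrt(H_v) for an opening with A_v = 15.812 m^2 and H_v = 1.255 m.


sqrt(H_v) = 1.1203
VF = 15.812 * 1.1203 = 17.714 m^(5/2)

17.714 m^(5/2)


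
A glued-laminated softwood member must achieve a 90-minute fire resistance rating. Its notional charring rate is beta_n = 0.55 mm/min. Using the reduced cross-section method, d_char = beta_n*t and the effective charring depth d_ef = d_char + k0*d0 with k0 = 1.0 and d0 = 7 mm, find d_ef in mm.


d_char = 0.55 * 90 = 49.5 mm
d_ef = 49.5 + 1.0*7 = 56.5 mm

56.5 mm


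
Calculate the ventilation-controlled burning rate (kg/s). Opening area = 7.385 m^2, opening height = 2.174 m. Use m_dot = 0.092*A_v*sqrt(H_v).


sqrt(H_v) = 1.4744
m_dot = 0.092 * 7.385 * 1.4744 = 1.0018 kg/s

1.0018 kg/s


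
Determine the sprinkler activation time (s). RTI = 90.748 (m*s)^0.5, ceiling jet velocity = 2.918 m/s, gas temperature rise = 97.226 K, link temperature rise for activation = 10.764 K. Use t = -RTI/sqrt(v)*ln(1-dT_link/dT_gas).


dT_link/dT_gas = 0.11071
ln(1 - 0.11071) = -0.11733
t = -90.748 / sqrt(2.918) * -0.11733 = 6.2333 s

6.2333 s


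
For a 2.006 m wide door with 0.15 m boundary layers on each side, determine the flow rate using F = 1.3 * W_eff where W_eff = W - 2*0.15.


W_eff = 2.006 - 0.30 = 1.706 m
F = 1.3 * 1.706 = 2.2178 persons/s

2.2178 persons/s


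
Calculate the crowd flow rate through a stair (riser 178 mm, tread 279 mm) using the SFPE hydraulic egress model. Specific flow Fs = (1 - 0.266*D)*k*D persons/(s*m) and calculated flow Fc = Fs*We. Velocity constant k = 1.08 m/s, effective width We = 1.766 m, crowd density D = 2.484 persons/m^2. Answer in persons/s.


1 - 0.266*D = 1 - 0.266*2.484 = 0.33926
Fs = 0.33926 * 1.08 * 2.484 = 0.91013 persons/(s*m)
Fc = 0.91013 * 1.766 = 1.6073 persons/s

1.6073 persons/s


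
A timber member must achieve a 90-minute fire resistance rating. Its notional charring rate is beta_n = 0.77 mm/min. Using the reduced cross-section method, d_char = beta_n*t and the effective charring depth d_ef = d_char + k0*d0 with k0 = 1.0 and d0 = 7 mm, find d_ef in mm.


d_char = 0.77 * 90 = 69.3 mm
d_ef = 69.3 + 1.0*7 = 76.3 mm

76.3 mm


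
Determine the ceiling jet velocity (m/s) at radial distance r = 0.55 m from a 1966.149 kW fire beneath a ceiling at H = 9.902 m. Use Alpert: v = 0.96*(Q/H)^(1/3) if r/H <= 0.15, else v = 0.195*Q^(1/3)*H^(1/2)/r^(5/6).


r/H = 0.55 / 9.902 = 0.055544
r/H <= 0.15, so v = 0.96*(Q/H)^(1/3)
Q/H = 198.56
(Q/H)^(1/3) = 5.8340
v = 0.96 * 5.8340 = 5.6006 m/s

5.6006 m/s


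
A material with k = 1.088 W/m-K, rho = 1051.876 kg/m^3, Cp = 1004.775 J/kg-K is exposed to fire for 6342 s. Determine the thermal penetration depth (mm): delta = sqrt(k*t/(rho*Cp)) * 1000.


alpha = 1.088 / (1051.876 * 1004.775) = 1.0294e-06 m^2/s
alpha * t = 0.0065286
delta = sqrt(0.0065286) * 1000 = 80.800 mm

80.800 mm


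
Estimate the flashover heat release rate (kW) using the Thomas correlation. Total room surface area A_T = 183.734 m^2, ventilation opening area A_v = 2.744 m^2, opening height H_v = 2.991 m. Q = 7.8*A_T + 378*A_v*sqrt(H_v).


7.8*A_T = 1433.1
sqrt(H_v) = 1.7295
378*A_v*sqrt(H_v) = 1793.8
Q = 1433.1 + 1793.8 = 3227.0 kW

3227.0 kW


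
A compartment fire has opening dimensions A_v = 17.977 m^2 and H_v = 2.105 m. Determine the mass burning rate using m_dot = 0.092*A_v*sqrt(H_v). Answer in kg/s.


sqrt(H_v) = 1.4509
m_dot = 0.092 * 17.977 * 1.4509 = 2.3996 kg/s

2.3996 kg/s


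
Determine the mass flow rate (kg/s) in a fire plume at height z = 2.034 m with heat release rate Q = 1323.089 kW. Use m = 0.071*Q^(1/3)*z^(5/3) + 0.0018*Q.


Q^(1/3) = 10.978
z^(5/3) = 3.2653
First term = 0.071 * 10.978 * 3.2653 = 2.5451
Second term = 0.0018 * 1323.089 = 2.3816
m = 4.9267 kg/s

4.9267 kg/s


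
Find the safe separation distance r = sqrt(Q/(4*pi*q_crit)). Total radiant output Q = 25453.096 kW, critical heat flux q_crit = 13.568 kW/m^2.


4*pi*q_crit = 170.50
Q/(4*pi*q_crit) = 149.28
r = sqrt(149.28) = 12.218 m

12.218 m


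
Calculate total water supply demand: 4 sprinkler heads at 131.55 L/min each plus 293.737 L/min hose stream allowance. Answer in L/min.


Sprinkler demand = 4 * 131.55 = 526.2 L/min
Total = 526.2 + 293.737 = 819.937 L/min

819.937 L/min


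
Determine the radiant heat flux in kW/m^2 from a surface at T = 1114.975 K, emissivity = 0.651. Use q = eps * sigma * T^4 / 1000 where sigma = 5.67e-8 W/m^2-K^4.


T^4 = 1.5455e+12
q = 0.651 * 5.67e-8 * 1.5455e+12 / 1000 = 57.046 kW/m^2

57.046 kW/m^2


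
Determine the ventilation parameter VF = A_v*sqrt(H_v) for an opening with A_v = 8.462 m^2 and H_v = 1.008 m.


sqrt(H_v) = 1.0040
VF = 8.462 * 1.0040 = 8.4958 m^(5/2)

8.4958 m^(5/2)


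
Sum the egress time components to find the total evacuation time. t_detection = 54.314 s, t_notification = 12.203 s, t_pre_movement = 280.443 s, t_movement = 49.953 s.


Total = 54.314 + 12.203 + 280.443 + 49.953 = 396.913 s

396.913 s


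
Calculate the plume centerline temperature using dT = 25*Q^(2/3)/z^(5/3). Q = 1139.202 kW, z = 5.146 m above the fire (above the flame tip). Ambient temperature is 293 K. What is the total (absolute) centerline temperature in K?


Q^(2/3) = 109.08
z^(5/3) = 15.339
dT = 25 * 109.08 / 15.339 = 177.78 K
T = 293 + 177.78 = 470.78 K

470.78 K


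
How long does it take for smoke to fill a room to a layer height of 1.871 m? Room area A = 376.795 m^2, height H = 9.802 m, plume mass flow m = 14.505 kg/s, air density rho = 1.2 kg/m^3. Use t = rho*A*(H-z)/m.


H - z = 7.931 m
t = 1.2 * 376.795 * 7.931 / 14.505 = 247.23 s

247.23 s


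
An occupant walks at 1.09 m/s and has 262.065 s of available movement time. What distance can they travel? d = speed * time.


d = 1.09 * 262.065 = 285.65 m

285.65 m


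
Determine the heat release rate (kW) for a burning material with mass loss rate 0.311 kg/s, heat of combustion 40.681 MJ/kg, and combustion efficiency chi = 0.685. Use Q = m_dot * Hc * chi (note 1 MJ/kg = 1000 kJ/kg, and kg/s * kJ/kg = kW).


Hc = 40.681 MJ/kg = 40.681 * 1000 kJ/kg = 40681 kJ/kg
Q = 0.311 kg/s * 40681 kJ/kg * 0.685 = 8666.5 kW

8666.5 kW


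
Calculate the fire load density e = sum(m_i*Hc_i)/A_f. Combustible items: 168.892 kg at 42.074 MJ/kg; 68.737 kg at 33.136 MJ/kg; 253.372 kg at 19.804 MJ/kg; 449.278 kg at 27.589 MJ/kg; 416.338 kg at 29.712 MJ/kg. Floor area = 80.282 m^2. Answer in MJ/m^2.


Total energy = 168.892*42.074 + 68.737*33.136 + 253.372*19.804 + 449.278*27.589 + 416.338*29.712
= 7105.962 + 2277.669 + 5017.779 + 12395.13 + 12370.23
= 39166.78 MJ
e = 39166.78 / 80.282 = 487.86 MJ/m^2

487.86 MJ/m^2


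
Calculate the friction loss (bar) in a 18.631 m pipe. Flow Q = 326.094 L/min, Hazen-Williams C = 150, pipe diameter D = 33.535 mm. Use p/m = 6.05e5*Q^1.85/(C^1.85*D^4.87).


Q^1.85 = 44636
C^1.85 = 10611
D^4.87 = 2.6864e+07
p/m = 0.094731 bar/m
p_total = 0.094731 * 18.631 = 1.7649 bar

1.7649 bar


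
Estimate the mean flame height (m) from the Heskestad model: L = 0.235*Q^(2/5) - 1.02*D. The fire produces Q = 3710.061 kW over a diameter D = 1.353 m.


Q^(2/5) = 26.776
0.235 * Q^(2/5) = 6.2925
1.02 * D = 1.3801
L = 4.9124 m

4.9124 m


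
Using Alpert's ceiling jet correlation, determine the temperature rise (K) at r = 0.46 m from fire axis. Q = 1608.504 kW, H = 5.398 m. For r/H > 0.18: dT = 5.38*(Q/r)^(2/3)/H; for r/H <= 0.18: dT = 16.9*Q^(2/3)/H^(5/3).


r/H = 0.46 / 5.398 = 0.085217
r/H <= 0.18, so dT = 16.9*Q^(2/3)/H^(5/3)
Q^(2/3) = 137.28
H^(5/3) = 16.611
dT = 16.9 * 137.28 / 16.611 = 139.67 K

139.67 K


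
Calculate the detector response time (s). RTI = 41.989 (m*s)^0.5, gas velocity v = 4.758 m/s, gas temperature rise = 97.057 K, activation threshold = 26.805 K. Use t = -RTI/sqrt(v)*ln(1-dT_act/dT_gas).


dT_act/dT_gas = 0.27618
ln(1 - 0.27618) = -0.32321
t = -41.989 / sqrt(4.758) * -0.32321 = 6.2217 s

6.2217 s


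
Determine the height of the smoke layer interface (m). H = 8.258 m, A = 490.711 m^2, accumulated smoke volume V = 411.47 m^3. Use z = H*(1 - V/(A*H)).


V/(A*H) = 0.10154
1 - 0.10154 = 0.89846
z = 8.258 * 0.89846 = 7.4195 m

7.4195 m


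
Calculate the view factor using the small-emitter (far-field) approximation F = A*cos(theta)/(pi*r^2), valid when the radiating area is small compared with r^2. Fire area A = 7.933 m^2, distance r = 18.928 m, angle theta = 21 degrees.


cos(21 deg) = 0.93358
pi*r^2 = 1125.5
F = 7.933 * 0.93358 / 1125.5 = 0.0065801

0.0065801


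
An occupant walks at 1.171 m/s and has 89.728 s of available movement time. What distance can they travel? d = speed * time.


d = 1.171 * 89.728 = 105.07 m

105.07 m


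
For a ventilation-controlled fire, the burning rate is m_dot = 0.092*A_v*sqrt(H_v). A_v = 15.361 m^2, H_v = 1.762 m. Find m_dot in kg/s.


sqrt(H_v) = 1.3274
m_dot = 0.092 * 15.361 * 1.3274 = 1.8759 kg/s

1.8759 kg/s


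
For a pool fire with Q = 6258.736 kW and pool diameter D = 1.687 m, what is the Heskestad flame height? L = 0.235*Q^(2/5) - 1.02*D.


Q^(2/5) = 33.006
0.235 * Q^(2/5) = 7.7564
1.02 * D = 1.7207
L = 6.0357 m

6.0357 m


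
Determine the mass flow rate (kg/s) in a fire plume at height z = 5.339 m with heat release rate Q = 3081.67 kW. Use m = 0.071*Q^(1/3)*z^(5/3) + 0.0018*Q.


Q^(1/3) = 14.552
z^(5/3) = 16.309
First term = 0.071 * 14.552 * 16.309 = 16.851
Second term = 0.0018 * 3081.67 = 5.5470
m = 22.398 kg/s

22.398 kg/s


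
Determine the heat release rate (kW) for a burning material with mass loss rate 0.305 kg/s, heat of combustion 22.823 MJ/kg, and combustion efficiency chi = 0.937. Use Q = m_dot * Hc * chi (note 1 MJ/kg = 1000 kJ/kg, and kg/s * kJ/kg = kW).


Hc = 22.823 MJ/kg = 22.823 * 1000 kJ/kg = 22823 kJ/kg
Q = 0.305 kg/s * 22823 kJ/kg * 0.937 = 6522.5 kW

6522.5 kW


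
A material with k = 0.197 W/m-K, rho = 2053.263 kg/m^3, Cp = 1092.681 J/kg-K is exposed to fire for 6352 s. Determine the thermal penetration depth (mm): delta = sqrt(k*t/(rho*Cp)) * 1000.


alpha = 0.197 / (2053.263 * 1092.681) = 8.7807e-08 m^2/s
alpha * t = 0.00055775
delta = sqrt(0.00055775) * 1000 = 23.617 mm

23.617 mm


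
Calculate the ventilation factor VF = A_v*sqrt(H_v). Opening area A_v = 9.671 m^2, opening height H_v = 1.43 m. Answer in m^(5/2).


sqrt(H_v) = 1.1958
VF = 9.671 * 1.1958 = 11.565 m^(5/2)

11.565 m^(5/2)


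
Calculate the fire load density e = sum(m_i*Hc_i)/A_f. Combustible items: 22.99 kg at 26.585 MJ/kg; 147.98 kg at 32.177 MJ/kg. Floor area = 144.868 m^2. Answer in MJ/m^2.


Total energy = 22.99*26.585 + 147.98*32.177
= 611.1891 + 4761.552
= 5372.742 MJ
e = 5372.742 / 144.868 = 37.087 MJ/m^2

37.087 MJ/m^2


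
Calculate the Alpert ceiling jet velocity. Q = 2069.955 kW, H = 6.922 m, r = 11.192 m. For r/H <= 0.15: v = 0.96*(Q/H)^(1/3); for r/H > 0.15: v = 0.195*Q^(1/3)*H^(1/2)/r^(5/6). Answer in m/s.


r/H = 11.192 / 6.922 = 1.6169
r/H > 0.15, so v = 0.195*Q^(1/3)*H^(1/2)/r^(5/6)
Q^(1/3) = 12.744
H^(1/2) = 2.6310
r^(5/6) = 7.4832
v = 0.195 * 12.744 * 2.6310 / 7.4832 = 0.87374 m/s

0.87374 m/s


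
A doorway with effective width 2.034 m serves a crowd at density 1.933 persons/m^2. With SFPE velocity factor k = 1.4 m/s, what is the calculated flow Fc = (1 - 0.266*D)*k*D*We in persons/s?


1 - 0.266*D = 1 - 0.266*1.933 = 0.48582
Fs = 0.48582 * 1.4 * 1.933 = 1.3147 persons/(s*m)
Fc = 1.3147 * 2.034 = 2.6742 persons/s

2.6742 persons/s


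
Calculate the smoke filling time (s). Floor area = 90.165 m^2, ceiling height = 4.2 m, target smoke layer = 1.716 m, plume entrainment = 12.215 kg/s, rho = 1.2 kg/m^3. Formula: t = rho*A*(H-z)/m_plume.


H - z = 2.484 m
t = 1.2 * 90.165 * 2.484 / 12.215 = 22.003 s

22.003 s


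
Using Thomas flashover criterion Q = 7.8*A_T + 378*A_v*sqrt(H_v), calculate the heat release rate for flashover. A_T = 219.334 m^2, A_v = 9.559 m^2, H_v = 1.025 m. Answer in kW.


7.8*A_T = 1710.8
sqrt(H_v) = 1.0124
378*A_v*sqrt(H_v) = 3658.2
Q = 1710.8 + 3658.2 = 5369.0 kW

5369.0 kW


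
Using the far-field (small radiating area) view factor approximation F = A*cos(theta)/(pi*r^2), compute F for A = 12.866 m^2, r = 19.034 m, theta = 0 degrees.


cos(0 deg) = 1
pi*r^2 = 1138.2
F = 12.866 * 1 / 1138.2 = 0.011304

0.011304


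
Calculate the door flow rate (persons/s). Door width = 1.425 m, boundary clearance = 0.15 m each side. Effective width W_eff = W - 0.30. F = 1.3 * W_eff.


W_eff = 1.425 - 0.30 = 1.125 m
F = 1.3 * 1.125 = 1.4625 persons/s

1.4625 persons/s


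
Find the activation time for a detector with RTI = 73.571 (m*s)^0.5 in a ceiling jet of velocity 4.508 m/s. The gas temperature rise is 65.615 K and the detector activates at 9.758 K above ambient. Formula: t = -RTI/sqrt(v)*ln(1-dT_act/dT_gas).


dT_act/dT_gas = 0.14872
ln(1 - 0.14872) = -0.16101
t = -73.571 / sqrt(4.508) * -0.16101 = 5.5791 s

5.5791 s


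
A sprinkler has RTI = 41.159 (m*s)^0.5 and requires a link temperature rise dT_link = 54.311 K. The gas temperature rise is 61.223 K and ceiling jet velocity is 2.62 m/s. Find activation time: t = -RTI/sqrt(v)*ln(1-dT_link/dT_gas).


dT_link/dT_gas = 0.88710
ln(1 - 0.88710) = -2.1813
t = -41.159 / sqrt(2.62) * -2.1813 = 55.465 s

55.465 s


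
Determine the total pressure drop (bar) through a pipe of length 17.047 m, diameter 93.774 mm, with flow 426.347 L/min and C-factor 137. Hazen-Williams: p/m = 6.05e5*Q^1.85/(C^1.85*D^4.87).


Q^1.85 = 73293
C^1.85 = 8972.9
D^4.87 = 4.0183e+09
p/m = 0.0012298 bar/m
p_total = 0.0012298 * 17.047 = 0.020965 bar

0.020965 bar


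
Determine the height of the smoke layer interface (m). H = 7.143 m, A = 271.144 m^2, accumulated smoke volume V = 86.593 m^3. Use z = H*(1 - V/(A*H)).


V/(A*H) = 0.044710
1 - 0.044710 = 0.95529
z = 7.143 * 0.95529 = 6.8236 m

6.8236 m


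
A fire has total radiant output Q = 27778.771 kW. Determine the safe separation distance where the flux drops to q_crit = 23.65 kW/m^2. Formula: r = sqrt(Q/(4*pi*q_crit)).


4*pi*q_crit = 297.19
Q/(4*pi*q_crit) = 93.470
r = sqrt(93.470) = 9.6680 m

9.6680 m


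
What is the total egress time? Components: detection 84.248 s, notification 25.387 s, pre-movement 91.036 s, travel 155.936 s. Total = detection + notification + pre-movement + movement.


Total = 84.248 + 25.387 + 91.036 + 155.936 = 356.607 s

356.607 s


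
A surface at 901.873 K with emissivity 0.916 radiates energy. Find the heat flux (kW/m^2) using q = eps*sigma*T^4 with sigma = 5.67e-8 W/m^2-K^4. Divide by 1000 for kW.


T^4 = 6.6158e+11
q = 0.916 * 5.67e-8 * 6.6158e+11 / 1000 = 34.361 kW/m^2

34.361 kW/m^2


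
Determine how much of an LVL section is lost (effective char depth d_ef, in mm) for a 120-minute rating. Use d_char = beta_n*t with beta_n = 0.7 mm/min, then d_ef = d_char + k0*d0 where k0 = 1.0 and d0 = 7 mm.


d_char = 0.7 * 120 = 84 mm
d_ef = 84 + 1.0*7 = 91 mm

91 mm


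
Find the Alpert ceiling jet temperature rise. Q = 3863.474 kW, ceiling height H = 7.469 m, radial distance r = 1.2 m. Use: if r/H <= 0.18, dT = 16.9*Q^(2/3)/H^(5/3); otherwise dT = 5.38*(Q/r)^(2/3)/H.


r/H = 1.2 / 7.469 = 0.16066
r/H <= 0.18, so dT = 16.9*Q^(2/3)/H^(5/3)
Q^(2/3) = 246.22
H^(5/3) = 28.539
dT = 16.9 * 246.22 / 28.539 = 145.80 K

145.80 K


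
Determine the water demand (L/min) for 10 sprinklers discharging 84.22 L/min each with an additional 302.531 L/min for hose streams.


Sprinkler demand = 10 * 84.22 = 842.2 L/min
Total = 842.2 + 302.531 = 1144.731 L/min

1144.731 L/min


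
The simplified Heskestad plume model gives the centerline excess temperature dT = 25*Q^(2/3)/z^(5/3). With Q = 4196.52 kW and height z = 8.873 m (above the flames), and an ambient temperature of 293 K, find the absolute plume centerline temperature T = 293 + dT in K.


Q^(2/3) = 260.17
z^(5/3) = 38.029
dT = 25 * 260.17 / 38.029 = 171.03 K
T = 293 + 171.03 = 464.03 K

464.03 K


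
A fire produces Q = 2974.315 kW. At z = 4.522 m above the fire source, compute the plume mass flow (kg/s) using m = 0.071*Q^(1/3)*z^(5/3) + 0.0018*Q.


Q^(1/3) = 14.381
z^(5/3) = 12.366
First term = 0.071 * 14.381 * 12.366 = 12.626
Second term = 0.0018 * 2974.315 = 5.3538
m = 17.980 kg/s

17.980 kg/s


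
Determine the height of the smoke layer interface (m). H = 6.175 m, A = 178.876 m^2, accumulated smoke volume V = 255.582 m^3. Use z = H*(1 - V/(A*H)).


V/(A*H) = 0.23139
1 - 0.23139 = 0.76861
z = 6.175 * 0.76861 = 4.7462 m

4.7462 m


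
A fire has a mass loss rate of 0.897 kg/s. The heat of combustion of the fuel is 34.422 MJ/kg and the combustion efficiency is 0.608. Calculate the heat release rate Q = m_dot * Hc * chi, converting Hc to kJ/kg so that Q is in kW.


Hc = 34.422 MJ/kg = 34.422 * 1000 kJ/kg = 34422 kJ/kg
Q = 0.897 kg/s * 34422 kJ/kg * 0.608 = 18773 kW

18773 kW


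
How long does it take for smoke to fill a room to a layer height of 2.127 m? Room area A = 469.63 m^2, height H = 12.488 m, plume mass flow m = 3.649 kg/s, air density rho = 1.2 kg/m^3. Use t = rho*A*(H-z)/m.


H - z = 10.361 m
t = 1.2 * 469.63 * 10.361 / 3.649 = 1600.2 s

1600.2 s


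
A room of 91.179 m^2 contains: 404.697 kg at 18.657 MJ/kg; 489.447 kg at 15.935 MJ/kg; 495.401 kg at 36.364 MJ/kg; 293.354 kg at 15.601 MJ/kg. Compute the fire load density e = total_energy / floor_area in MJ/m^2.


Total energy = 404.697*18.657 + 489.447*15.935 + 495.401*36.364 + 293.354*15.601
= 7550.432 + 7799.338 + 18014.76 + 4576.616
= 37941.15 MJ
e = 37941.15 / 91.179 = 416.12 MJ/m^2

416.12 MJ/m^2


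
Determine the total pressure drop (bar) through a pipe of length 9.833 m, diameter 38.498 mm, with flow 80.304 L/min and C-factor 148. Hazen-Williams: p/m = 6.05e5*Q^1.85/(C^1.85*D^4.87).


Q^1.85 = 3340.1
C^1.85 = 10351
D^4.87 = 5.2612e+07
p/m = 0.0037107 bar/m
p_total = 0.0037107 * 9.833 = 0.036487 bar

0.036487 bar


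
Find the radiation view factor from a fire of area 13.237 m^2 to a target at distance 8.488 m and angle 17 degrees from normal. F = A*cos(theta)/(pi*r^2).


cos(17 deg) = 0.95630
pi*r^2 = 226.34
F = 13.237 * 0.95630 / 226.34 = 0.055927

0.055927


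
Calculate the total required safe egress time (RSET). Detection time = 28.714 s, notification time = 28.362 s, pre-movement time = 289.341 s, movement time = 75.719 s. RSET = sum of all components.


Total = 28.714 + 28.362 + 289.341 + 75.719 = 422.136 s

422.136 s


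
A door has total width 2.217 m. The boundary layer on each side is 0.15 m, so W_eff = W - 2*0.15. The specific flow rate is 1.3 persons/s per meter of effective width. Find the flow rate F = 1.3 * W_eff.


W_eff = 2.217 - 0.30 = 1.917 m
F = 1.3 * 1.917 = 2.4921 persons/s

2.4921 persons/s


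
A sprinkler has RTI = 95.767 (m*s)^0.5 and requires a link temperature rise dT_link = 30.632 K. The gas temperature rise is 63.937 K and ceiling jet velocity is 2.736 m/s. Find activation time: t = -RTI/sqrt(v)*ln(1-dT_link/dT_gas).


dT_link/dT_gas = 0.47910
ln(1 - 0.47910) = -0.65219
t = -95.767 / sqrt(2.736) * -0.65219 = 37.760 s

37.760 s


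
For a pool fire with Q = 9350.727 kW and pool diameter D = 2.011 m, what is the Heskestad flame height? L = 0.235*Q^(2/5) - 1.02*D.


Q^(2/5) = 38.756
0.235 * Q^(2/5) = 9.1076
1.02 * D = 2.0512
L = 7.0564 m

7.0564 m


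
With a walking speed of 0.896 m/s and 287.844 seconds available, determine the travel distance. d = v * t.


d = 0.896 * 287.844 = 257.91 m

257.91 m


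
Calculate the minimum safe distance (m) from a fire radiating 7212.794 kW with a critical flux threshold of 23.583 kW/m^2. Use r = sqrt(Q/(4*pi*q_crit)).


4*pi*q_crit = 296.35
Q/(4*pi*q_crit) = 24.339
r = sqrt(24.339) = 4.9334 m

4.9334 m


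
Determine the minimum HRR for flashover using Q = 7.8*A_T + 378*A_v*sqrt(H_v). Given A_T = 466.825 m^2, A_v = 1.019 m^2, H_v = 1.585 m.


7.8*A_T = 3641.235
sqrt(H_v) = 1.2590
378*A_v*sqrt(H_v) = 484.93
Q = 3641.235 + 484.93 = 4126.2 kW

4126.2 kW


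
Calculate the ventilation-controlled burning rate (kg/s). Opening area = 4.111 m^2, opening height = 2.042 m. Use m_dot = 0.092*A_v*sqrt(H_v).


sqrt(H_v) = 1.4290
m_dot = 0.092 * 4.111 * 1.4290 = 0.54046 kg/s

0.54046 kg/s


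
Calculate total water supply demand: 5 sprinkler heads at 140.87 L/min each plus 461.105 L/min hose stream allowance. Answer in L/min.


Sprinkler demand = 5 * 140.87 = 704.35 L/min
Total = 704.35 + 461.105 = 1165.455 L/min

1165.455 L/min


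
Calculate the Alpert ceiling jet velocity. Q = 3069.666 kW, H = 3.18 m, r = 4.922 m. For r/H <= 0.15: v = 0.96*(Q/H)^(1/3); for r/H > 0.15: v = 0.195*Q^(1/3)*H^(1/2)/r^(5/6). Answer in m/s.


r/H = 4.922 / 3.18 = 1.5478
r/H > 0.15, so v = 0.195*Q^(1/3)*H^(1/2)/r^(5/6)
Q^(1/3) = 14.533
H^(1/2) = 1.7833
r^(5/6) = 3.7739
v = 0.195 * 14.533 * 1.7833 / 3.7739 = 1.3391 m/s

1.3391 m/s


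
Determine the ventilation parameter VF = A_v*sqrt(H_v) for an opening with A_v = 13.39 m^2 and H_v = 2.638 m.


sqrt(H_v) = 1.6242
VF = 13.39 * 1.6242 = 21.748 m^(5/2)

21.748 m^(5/2)


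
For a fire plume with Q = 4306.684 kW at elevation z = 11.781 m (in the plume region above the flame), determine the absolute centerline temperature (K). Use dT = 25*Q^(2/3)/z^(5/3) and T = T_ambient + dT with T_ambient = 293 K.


Q^(2/3) = 264.70
z^(5/3) = 60.996
dT = 25 * 264.70 / 60.996 = 108.49 K
T = 293 + 108.49 = 401.49 K

401.49 K


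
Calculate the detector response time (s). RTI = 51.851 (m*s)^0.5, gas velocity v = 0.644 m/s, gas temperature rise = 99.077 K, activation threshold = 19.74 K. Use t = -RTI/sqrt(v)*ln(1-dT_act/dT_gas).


dT_act/dT_gas = 0.19924
ln(1 - 0.19924) = -0.22219
t = -51.851 / sqrt(0.644) * -0.22219 = 14.356 s

14.356 s


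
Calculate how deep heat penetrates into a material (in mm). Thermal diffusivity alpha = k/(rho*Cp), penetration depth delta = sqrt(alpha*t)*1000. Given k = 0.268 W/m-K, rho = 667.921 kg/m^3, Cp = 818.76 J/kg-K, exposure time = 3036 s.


alpha = 0.268 / (667.921 * 818.76) = 4.9006e-07 m^2/s
alpha * t = 0.0014878
delta = sqrt(0.0014878) * 1000 = 38.572 mm

38.572 mm


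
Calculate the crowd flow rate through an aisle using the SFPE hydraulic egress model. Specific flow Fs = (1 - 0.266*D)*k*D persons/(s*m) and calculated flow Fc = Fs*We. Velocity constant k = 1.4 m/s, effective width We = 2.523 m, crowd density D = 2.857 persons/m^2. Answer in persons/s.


1 - 0.266*D = 1 - 0.266*2.857 = 0.24004
Fs = 0.24004 * 1.4 * 2.857 = 0.96010 persons/(s*m)
Fc = 0.96010 * 2.523 = 2.4223 persons/s

2.4223 persons/s


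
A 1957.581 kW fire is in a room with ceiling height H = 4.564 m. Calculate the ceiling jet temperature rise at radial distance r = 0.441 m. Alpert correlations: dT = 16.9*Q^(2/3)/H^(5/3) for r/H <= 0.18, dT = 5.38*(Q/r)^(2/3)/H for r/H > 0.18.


r/H = 0.441 / 4.564 = 0.096626
r/H <= 0.18, so dT = 16.9*Q^(2/3)/H^(5/3)
Q^(2/3) = 156.49
H^(5/3) = 12.558
dT = 16.9 * 156.49 / 12.558 = 210.60 K

210.60 K


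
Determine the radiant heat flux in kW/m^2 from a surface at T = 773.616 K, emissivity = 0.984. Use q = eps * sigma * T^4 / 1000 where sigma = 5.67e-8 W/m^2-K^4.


T^4 = 3.5818e+11
q = 0.984 * 5.67e-8 * 3.5818e+11 / 1000 = 19.984 kW/m^2

19.984 kW/m^2


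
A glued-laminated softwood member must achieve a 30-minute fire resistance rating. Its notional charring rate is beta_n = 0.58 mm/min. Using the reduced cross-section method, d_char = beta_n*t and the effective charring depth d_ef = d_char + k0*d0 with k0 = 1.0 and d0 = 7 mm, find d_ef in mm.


d_char = 0.58 * 30 = 17.4 mm
d_ef = 17.4 + 1.0*7 = 24.4 mm

24.4 mm


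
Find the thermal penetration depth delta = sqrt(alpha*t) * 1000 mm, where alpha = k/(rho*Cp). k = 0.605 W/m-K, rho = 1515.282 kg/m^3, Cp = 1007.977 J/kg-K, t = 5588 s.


alpha = 0.605 / (1515.282 * 1007.977) = 3.9611e-07 m^2/s
alpha * t = 0.0022134
delta = sqrt(0.0022134) * 1000 = 47.047 mm

47.047 mm


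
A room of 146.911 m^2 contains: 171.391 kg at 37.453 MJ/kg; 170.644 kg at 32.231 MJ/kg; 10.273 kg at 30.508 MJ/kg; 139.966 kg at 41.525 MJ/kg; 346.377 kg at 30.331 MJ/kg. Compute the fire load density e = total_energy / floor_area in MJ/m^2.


Total energy = 171.391*37.453 + 170.644*32.231 + 10.273*30.508 + 139.966*41.525 + 346.377*30.331
= 6419.107 + 5500.027 + 313.4087 + 5812.088 + 10505.96
= 28550.59 MJ
e = 28550.59 / 146.911 = 194.34 MJ/m^2

194.34 MJ/m^2


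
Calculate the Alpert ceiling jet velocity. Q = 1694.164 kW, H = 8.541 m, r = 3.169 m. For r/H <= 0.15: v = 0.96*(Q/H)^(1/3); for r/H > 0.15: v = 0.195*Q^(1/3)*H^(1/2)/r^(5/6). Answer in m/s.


r/H = 3.169 / 8.541 = 0.37103
r/H > 0.15, so v = 0.195*Q^(1/3)*H^(1/2)/r^(5/6)
Q^(1/3) = 11.921
H^(1/2) = 2.9225
r^(5/6) = 2.6148
v = 0.195 * 11.921 * 2.9225 / 2.6148 = 2.5982 m/s

2.5982 m/s


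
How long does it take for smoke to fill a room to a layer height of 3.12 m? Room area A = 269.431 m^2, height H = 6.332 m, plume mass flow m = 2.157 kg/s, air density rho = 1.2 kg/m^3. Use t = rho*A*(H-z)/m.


H - z = 3.212 m
t = 1.2 * 269.431 * 3.212 / 2.157 = 481.45 s

481.45 s


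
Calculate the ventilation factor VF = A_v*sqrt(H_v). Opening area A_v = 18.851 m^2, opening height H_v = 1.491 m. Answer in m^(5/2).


sqrt(H_v) = 1.2211
VF = 18.851 * 1.2211 = 23.018 m^(5/2)

23.018 m^(5/2)


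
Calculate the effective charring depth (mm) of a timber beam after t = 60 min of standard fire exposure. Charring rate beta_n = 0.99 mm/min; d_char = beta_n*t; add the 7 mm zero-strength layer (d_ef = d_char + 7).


d_char = 0.99 * 60 = 59.4 mm
d_ef = 59.4 + 1.0*7 = 66.4 mm

66.4 mm


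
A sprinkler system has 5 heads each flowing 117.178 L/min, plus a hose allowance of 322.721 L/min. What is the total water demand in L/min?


Sprinkler demand = 5 * 117.178 = 585.89 L/min
Total = 585.89 + 322.721 = 908.611 L/min

908.611 L/min


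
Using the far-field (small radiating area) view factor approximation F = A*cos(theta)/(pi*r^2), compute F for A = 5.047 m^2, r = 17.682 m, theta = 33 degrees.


cos(33 deg) = 0.83867
pi*r^2 = 982.23
F = 5.047 * 0.83867 / 982.23 = 0.0043094

0.0043094


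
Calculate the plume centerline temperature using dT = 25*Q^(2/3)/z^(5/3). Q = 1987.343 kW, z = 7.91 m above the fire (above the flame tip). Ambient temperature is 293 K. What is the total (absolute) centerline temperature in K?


Q^(2/3) = 158.07
z^(5/3) = 31.402
dT = 25 * 158.07 / 31.402 = 125.84 K
T = 293 + 125.84 = 418.84 K

418.84 K


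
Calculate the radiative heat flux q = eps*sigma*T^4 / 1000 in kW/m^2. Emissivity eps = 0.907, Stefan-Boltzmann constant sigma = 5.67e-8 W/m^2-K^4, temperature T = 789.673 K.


T^4 = 3.8886e+11
q = 0.907 * 5.67e-8 * 3.8886e+11 / 1000 = 19.998 kW/m^2

19.998 kW/m^2


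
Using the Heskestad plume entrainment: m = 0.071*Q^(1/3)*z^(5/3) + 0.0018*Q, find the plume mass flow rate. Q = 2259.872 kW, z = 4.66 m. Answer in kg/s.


Q^(1/3) = 13.123
z^(5/3) = 13.001
First term = 0.071 * 13.123 * 13.001 = 12.113
Second term = 0.0018 * 2259.872 = 4.0678
m = 16.181 kg/s

16.181 kg/s


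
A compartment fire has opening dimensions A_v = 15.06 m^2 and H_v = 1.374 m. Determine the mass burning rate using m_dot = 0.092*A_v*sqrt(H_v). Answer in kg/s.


sqrt(H_v) = 1.1722
m_dot = 0.092 * 15.06 * 1.1722 = 1.6241 kg/s

1.6241 kg/s


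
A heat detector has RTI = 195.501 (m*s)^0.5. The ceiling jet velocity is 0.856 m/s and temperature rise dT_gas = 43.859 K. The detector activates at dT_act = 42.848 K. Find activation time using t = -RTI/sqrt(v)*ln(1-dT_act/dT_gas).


dT_act/dT_gas = 0.97695
ln(1 - 0.97695) = -3.7700
t = -195.501 / sqrt(0.856) * -3.7700 = 796.63 s

796.63 s


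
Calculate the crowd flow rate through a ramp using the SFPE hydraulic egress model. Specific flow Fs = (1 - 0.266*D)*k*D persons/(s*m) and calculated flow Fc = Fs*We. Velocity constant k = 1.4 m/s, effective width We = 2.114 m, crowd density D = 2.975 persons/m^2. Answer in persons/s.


1 - 0.266*D = 1 - 0.266*2.975 = 0.20865
Fs = 0.20865 * 1.4 * 2.975 = 0.86903 persons/(s*m)
Fc = 0.86903 * 2.114 = 1.8371 persons/s

1.8371 persons/s


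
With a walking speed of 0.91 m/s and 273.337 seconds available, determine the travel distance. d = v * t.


d = 0.91 * 273.337 = 248.74 m

248.74 m


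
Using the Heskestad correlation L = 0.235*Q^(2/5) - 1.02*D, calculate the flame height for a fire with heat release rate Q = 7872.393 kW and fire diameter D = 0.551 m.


Q^(2/5) = 36.178
0.235 * Q^(2/5) = 8.5018
1.02 * D = 0.56202
L = 7.9398 m

7.9398 m


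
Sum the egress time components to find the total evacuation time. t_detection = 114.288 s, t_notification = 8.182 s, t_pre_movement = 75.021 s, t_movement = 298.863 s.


Total = 114.288 + 8.182 + 75.021 + 298.863 = 496.354 s

496.354 s


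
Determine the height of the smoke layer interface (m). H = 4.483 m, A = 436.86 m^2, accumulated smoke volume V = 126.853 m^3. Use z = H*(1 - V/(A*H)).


V/(A*H) = 0.064772
1 - 0.064772 = 0.93523
z = 4.483 * 0.93523 = 4.1926 m

4.1926 m


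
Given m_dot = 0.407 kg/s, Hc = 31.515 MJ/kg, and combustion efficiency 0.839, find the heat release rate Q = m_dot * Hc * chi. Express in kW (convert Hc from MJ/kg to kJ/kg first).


Hc = 31.515 MJ/kg = 31.515 * 1000 kJ/kg = 31515 kJ/kg
Q = 0.407 kg/s * 31515 kJ/kg * 0.839 = 10762 kW

10762 kW


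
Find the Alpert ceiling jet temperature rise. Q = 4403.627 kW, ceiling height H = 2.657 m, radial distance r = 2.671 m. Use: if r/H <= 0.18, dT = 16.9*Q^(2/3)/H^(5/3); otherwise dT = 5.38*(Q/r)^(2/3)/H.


r/H = 2.671 / 2.657 = 1.0053
r/H > 0.18, so dT = 5.38*(Q/r)^(2/3)/H
Q/r = 1648.7
(Q/r)^(2/3) = 139.56
dT = 5.38 * 139.56 / 2.657 = 282.58 K

282.58 K


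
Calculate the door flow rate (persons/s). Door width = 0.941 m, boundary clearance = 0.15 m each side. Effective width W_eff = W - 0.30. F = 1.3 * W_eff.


W_eff = 0.941 - 0.30 = 0.641 m
F = 1.3 * 0.641 = 0.83330 persons/s

0.83330 persons/s


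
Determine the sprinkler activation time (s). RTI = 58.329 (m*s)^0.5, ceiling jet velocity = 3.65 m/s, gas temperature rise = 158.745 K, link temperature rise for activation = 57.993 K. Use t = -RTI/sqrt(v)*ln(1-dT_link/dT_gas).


dT_link/dT_gas = 0.36532
ln(1 - 0.36532) = -0.45464
t = -58.329 / sqrt(3.65) * -0.45464 = 13.880 s

13.880 s


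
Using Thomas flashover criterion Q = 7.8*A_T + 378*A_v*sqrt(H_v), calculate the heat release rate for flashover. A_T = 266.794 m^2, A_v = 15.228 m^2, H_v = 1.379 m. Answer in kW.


7.8*A_T = 2081.0
sqrt(H_v) = 1.1743
378*A_v*sqrt(H_v) = 6759.5
Q = 2081.0 + 6759.5 = 8840.5 kW

8840.5 kW


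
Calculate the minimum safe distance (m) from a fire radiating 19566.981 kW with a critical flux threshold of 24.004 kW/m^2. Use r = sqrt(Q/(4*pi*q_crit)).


4*pi*q_crit = 301.64
Q/(4*pi*q_crit) = 64.868
r = sqrt(64.868) = 8.0541 m

8.0541 m


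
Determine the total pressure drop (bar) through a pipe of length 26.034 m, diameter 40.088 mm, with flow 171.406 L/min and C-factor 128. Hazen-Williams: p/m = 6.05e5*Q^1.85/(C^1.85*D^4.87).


Q^1.85 = 13582
C^1.85 = 7913.0
D^4.87 = 6.4074e+07
p/m = 0.016206 bar/m
p_total = 0.016206 * 26.034 = 0.42192 bar

0.42192 bar


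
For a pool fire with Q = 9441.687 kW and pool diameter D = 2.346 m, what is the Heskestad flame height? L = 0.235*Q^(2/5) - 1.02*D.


Q^(2/5) = 38.906
0.235 * Q^(2/5) = 9.1430
1.02 * D = 2.3929
L = 6.7501 m

6.7501 m


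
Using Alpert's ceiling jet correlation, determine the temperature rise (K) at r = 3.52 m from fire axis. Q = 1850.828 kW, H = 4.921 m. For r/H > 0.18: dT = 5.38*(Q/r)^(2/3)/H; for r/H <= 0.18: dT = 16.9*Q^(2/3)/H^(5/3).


r/H = 3.52 / 4.921 = 0.71530
r/H > 0.18, so dT = 5.38*(Q/r)^(2/3)/H
Q/r = 525.80
(Q/r)^(2/3) = 65.145
dT = 5.38 * 65.145 / 4.921 = 71.222 K

71.222 K


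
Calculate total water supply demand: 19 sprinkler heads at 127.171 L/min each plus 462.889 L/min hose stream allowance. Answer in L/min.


Sprinkler demand = 19 * 127.171 = 2416.249 L/min
Total = 2416.249 + 462.889 = 2879.138 L/min

2879.138 L/min


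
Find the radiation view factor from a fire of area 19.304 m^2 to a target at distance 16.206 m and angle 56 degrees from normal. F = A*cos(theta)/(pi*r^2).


cos(56 deg) = 0.55919
pi*r^2 = 825.09
F = 19.304 * 0.55919 / 825.09 = 0.013083

0.013083


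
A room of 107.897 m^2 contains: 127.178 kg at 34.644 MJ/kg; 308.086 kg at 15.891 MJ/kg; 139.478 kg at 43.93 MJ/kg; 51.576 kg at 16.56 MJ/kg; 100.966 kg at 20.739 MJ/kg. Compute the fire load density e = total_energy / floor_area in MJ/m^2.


Total energy = 127.178*34.644 + 308.086*15.891 + 139.478*43.93 + 51.576*16.56 + 100.966*20.739
= 4405.955 + 4895.795 + 6127.269 + 854.0986 + 2093.934
= 18377.05 MJ
e = 18377.05 / 107.897 = 170.32 MJ/m^2

170.32 MJ/m^2


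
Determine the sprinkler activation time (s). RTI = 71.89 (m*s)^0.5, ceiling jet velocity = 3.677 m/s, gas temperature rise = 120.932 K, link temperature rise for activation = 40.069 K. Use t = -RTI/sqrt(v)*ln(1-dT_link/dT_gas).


dT_link/dT_gas = 0.33133
ln(1 - 0.33133) = -0.40247
t = -71.89 / sqrt(3.677) * -0.40247 = 15.089 s

15.089 s


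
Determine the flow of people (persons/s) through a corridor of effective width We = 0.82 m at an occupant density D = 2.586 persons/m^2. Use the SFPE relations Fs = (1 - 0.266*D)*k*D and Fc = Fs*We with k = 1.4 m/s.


1 - 0.266*D = 1 - 0.266*2.586 = 0.31212
Fs = 0.31212 * 1.4 * 2.586 = 1.1300 persons/(s*m)
Fc = 1.1300 * 0.82 = 0.92661 persons/s

0.92661 persons/s


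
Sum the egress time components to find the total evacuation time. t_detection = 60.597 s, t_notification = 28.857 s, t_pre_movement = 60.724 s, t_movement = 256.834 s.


Total = 60.597 + 28.857 + 60.724 + 256.834 = 407.012 s

407.012 s


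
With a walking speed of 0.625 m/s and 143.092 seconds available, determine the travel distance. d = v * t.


d = 0.625 * 143.092 = 89.433 m

89.433 m


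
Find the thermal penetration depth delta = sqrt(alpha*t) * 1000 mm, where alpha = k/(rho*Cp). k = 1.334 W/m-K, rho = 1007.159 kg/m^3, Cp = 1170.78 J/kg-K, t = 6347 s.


alpha = 1.334 / (1007.159 * 1170.78) = 1.1313e-06 m^2/s
alpha * t = 0.0071804
delta = sqrt(0.0071804) * 1000 = 84.737 mm

84.737 mm


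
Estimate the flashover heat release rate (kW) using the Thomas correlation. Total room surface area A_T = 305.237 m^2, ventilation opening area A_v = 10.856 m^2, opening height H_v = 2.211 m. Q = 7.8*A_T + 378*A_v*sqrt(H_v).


7.8*A_T = 2380.8
sqrt(H_v) = 1.4869
378*A_v*sqrt(H_v) = 6101.8
Q = 2380.8 + 6101.8 = 8482.6 kW

8482.6 kW


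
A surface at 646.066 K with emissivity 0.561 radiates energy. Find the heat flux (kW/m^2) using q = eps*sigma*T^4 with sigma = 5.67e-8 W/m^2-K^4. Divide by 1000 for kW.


T^4 = 1.7422e+11
q = 0.561 * 5.67e-8 * 1.7422e+11 / 1000 = 5.5418 kW/m^2

5.5418 kW/m^2


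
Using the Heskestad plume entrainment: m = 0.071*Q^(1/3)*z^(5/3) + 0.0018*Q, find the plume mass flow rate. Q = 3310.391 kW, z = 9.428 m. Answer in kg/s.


Q^(1/3) = 14.904
z^(5/3) = 42.076
First term = 0.071 * 14.904 * 42.076 = 44.523
Second term = 0.0018 * 3310.391 = 5.9587
m = 50.482 kg/s

50.482 kg/s


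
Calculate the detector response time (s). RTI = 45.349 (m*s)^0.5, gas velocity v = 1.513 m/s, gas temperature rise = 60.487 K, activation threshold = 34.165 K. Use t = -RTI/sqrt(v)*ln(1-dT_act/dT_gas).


dT_act/dT_gas = 0.56483
ln(1 - 0.56483) = -0.83202
t = -45.349 / sqrt(1.513) * -0.83202 = 30.675 s

30.675 s


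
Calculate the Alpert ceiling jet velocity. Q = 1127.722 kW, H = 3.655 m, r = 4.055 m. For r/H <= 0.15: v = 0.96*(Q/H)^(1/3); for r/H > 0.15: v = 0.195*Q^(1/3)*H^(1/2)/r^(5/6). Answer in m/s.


r/H = 4.055 / 3.655 = 1.1094
r/H > 0.15, so v = 0.195*Q^(1/3)*H^(1/2)/r^(5/6)
Q^(1/3) = 10.409
H^(1/2) = 1.9118
r^(5/6) = 3.2111
v = 0.195 * 10.409 * 1.9118 / 3.2111 = 1.2084 m/s

1.2084 m/s


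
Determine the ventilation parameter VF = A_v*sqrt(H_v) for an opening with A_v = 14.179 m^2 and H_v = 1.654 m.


sqrt(H_v) = 1.2861
VF = 14.179 * 1.2861 = 18.235 m^(5/2)

18.235 m^(5/2)


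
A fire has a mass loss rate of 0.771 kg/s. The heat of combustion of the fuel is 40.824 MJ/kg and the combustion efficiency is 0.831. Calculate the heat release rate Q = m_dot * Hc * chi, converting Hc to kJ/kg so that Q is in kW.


Hc = 40.824 MJ/kg = 40.824 * 1000 kJ/kg = 40824 kJ/kg
Q = 0.771 kg/s * 40824 kJ/kg * 0.831 = 26156 kW

26156 kW


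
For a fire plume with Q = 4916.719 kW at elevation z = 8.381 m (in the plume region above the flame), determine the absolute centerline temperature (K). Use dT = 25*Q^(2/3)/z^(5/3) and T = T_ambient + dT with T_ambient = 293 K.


Q^(2/3) = 289.15
z^(5/3) = 34.580
dT = 25 * 289.15 / 34.580 = 209.04 K
T = 293 + 209.04 = 502.04 K

502.04 K


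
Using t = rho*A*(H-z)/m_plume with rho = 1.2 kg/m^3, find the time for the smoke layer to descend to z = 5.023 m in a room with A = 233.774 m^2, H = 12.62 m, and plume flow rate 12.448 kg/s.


H - z = 7.597 m
t = 1.2 * 233.774 * 7.597 / 12.448 = 171.21 s

171.21 s


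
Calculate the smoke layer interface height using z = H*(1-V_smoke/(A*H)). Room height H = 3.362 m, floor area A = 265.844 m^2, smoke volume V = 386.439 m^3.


V/(A*H) = 0.43237
1 - 0.43237 = 0.56763
z = 3.362 * 0.56763 = 1.9084 m

1.9084 m


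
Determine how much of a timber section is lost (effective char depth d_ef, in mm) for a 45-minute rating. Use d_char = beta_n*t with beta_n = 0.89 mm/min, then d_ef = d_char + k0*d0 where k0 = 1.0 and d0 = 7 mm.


d_char = 0.89 * 45 = 40.05 mm
d_ef = 40.05 + 1.0*7 = 47.05 mm

47.05 mm


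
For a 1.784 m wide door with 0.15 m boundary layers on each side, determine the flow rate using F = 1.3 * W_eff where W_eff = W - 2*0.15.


W_eff = 1.784 - 0.30 = 1.484 m
F = 1.3 * 1.484 = 1.9292 persons/s

1.9292 persons/s


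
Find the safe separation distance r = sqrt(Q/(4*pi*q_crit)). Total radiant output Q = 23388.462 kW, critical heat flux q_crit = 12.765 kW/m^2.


4*pi*q_crit = 160.41
Q/(4*pi*q_crit) = 145.80
r = sqrt(145.80) = 12.075 m

12.075 m


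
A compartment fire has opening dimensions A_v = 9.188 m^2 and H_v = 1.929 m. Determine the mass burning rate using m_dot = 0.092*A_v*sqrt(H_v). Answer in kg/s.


sqrt(H_v) = 1.3889
m_dot = 0.092 * 9.188 * 1.3889 = 1.1740 kg/s

1.1740 kg/s


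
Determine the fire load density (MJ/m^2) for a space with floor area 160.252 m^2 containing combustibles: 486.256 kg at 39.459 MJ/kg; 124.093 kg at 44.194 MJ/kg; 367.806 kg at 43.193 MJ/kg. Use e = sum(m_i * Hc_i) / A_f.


Total energy = 486.256*39.459 + 124.093*44.194 + 367.806*43.193
= 19187.18 + 5484.166 + 15886.64
= 40557.99 MJ
e = 40557.99 / 160.252 = 253.09 MJ/m^2

253.09 MJ/m^2


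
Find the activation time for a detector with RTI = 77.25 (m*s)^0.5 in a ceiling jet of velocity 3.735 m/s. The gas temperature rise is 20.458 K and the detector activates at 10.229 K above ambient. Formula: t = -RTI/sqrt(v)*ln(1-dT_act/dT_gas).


dT_act/dT_gas = 0.5
ln(1 - 0.5) = -0.69315
t = -77.25 / sqrt(3.735) * -0.69315 = 27.706 s

27.706 s


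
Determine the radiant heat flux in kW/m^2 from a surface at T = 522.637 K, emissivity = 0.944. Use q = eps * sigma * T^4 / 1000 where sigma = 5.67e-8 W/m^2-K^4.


T^4 = 7.4611e+10
q = 0.944 * 5.67e-8 * 7.4611e+10 / 1000 = 3.9935 kW/m^2

3.9935 kW/m^2


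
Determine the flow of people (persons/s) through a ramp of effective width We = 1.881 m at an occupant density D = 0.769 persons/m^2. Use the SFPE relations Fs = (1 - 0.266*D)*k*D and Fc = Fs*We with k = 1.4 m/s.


1 - 0.266*D = 1 - 0.266*0.769 = 0.79545
Fs = 0.79545 * 1.4 * 0.769 = 0.85638 persons/(s*m)
Fc = 0.85638 * 1.881 = 1.6108 persons/s

1.6108 persons/s
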